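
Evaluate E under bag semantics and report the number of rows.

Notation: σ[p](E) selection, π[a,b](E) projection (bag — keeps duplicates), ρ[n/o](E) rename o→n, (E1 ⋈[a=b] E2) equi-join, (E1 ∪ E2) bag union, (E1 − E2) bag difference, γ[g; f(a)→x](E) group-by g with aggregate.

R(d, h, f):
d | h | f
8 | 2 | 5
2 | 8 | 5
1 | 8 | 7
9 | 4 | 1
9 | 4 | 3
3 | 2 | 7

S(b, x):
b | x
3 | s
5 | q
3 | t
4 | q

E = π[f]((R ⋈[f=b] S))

Row counts bottom-up:
  R → 6
  S → 4
  (R ⋈[f=b] S) → 4
  π[f]((R ⋈[f=b] S)) → 4

|E| = 4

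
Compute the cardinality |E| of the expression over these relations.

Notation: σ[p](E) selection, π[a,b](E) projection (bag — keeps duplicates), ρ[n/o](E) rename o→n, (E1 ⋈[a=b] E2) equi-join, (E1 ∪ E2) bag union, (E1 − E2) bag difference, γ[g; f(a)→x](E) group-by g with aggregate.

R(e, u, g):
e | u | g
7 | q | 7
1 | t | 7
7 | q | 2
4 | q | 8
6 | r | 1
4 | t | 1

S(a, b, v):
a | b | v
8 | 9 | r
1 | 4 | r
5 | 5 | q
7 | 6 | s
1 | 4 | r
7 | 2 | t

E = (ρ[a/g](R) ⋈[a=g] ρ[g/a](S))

Stepwise |·|:
  R → 6
  ρ[a/g](R) → 6
  S → 6
  ρ[g/a](S) → 6
  (ρ[a/g](R) ⋈[a=g] ρ[g/a](S)) → 9

|E| = 9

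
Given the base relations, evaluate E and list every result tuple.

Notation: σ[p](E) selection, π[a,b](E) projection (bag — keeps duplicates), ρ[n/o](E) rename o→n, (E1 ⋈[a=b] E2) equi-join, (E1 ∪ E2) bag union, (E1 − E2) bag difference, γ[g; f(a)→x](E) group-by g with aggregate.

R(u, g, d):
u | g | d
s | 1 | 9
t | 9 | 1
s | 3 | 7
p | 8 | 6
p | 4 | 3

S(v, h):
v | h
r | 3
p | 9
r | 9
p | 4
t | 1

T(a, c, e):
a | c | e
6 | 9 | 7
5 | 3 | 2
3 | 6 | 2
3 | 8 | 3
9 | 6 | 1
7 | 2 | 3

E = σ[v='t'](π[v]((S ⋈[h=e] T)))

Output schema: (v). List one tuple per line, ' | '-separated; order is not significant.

Stepwise |·|:
  S → 5
  T → 6
  (S ⋈[h=e] T) → 3
  π[v]((S ⋈[h=e] T)) → 3
  σ[v='t'](π[v]((S ⋈[h=e] T))) → 1

== RESULT ==
v
t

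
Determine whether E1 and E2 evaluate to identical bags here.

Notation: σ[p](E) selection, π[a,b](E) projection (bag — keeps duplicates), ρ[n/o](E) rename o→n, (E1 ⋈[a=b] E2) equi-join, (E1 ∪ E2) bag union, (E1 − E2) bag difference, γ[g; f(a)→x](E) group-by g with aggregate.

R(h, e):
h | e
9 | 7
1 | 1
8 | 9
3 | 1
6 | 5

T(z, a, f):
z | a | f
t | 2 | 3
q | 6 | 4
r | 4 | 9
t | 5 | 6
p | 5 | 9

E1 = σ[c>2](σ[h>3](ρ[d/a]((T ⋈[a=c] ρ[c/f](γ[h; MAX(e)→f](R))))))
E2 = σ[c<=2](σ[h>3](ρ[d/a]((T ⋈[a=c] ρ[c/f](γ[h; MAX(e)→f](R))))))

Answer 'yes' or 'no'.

E1 stepwise |·|:
  T → 5
  R → 5
  γ[h; MAX(e)→f](R) → 5
  ρ[c/f](γ[h; MAX(e)→f](R)) → 5
  (T ⋈[a=c] ρ[c/f](γ[h; MAX(e)→f](R))) → 2
  ρ[d/a]((T ⋈[a=c] ρ[c/f](γ[h; MAX(e)→f](R)))) → 2
  σ[h>3](ρ[d/a]((T ⋈[a=c] ρ[c/f](γ[h; MAX(e)→f](R))))) → 2
  σ[c>2](σ[h>3](ρ[d/a]((T ⋈[a=c] ρ[c/f](γ[h; MAX(e)→f](R)))))) → 2
E2 stepwise |·|:
  T → 5
  R → 5
  γ[h; MAX(e)→f](R) → 5
  ρ[c/f](γ[h; MAX(e)→f](R)) → 5
  (T ⋈[a=c] ρ[c/f](γ[h; MAX(e)→f](R))) → 2
  ρ[d/a]((T ⋈[a=c] ρ[c/f](γ[h; MAX(e)→f](R)))) → 2
  σ[h>3](ρ[d/a]((T ⋈[a=c] ρ[c/f](γ[h; MAX(e)→f](R))))) → 2
  σ[c<=2](σ[h>3](ρ[d/a]((T ⋈[a=c] ρ[c/f](γ[h; MAX(e)→f](R)))))) → 0

E1 result:
z | d | f | h | c
p | 5 | 9 | 6 | 5
t | 5 | 6 | 6 | 5
E2 result:
z | d | f | h | c
(0 rows)
Witness: ('p', 5, 9, 6, 5) appears 1× in E1 but 0× in E2.

no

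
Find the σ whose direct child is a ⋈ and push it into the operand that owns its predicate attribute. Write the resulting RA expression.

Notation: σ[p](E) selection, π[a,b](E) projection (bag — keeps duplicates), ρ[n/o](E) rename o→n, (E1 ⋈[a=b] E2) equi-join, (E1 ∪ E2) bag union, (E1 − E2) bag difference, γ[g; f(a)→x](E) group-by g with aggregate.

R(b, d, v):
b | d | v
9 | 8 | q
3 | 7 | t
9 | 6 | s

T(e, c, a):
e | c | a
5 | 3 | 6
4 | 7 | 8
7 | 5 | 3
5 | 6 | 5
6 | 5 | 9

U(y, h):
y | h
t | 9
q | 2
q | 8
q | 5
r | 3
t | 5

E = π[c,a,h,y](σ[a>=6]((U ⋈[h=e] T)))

σ filters on a, owned by the right side.
E' = π[c,a,h,y]((U ⋈[h=e] σ[a>=6](T)))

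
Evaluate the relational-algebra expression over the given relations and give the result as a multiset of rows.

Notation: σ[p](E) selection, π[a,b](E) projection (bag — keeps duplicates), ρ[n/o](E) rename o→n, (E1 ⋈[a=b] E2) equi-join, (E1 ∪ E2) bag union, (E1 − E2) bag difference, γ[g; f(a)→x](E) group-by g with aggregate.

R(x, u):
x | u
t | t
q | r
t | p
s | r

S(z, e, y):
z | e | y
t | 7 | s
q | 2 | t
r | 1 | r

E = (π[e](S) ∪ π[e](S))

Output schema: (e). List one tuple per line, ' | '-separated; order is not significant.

Stepwise |·|:
  S → 3
  π[e](S) → 3
  S → 3
  π[e](S) → 3
  (π[e](S) ∪ π[e](S)) → 6

== RESULT ==
e
1
1
2
2
7
7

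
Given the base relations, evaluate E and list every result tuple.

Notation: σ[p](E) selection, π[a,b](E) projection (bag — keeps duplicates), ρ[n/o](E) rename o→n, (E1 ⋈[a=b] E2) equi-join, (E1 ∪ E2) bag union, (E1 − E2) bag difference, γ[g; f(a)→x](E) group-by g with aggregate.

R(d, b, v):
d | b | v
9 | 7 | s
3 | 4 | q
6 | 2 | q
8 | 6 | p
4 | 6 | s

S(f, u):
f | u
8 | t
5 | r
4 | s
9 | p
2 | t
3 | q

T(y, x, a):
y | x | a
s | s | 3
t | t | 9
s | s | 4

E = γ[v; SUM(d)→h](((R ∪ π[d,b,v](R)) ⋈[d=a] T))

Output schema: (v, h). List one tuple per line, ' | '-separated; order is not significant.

Row counts bottom-up:
  R → 5
  R → 5
  π[d,b,v](R) → 5
  (R ∪ π[d,b,v](R)) → 10
  T → 3
  ((R ∪ π[d,b,v](R)) ⋈[d=a] T) → 6
  γ[v; SUM(d)→h](((R ∪ π[d,b,v](R)) ⋈[d=a] T)) → 2

== RESULT ==
v | h
q | 6
s | 26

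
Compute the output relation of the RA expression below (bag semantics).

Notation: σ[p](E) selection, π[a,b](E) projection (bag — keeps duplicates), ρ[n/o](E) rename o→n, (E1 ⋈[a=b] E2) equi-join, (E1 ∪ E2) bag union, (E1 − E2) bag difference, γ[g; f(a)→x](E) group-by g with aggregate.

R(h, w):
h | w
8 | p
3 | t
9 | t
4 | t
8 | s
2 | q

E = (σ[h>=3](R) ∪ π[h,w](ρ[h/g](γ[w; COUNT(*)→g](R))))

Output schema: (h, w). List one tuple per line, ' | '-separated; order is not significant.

Subexpression sizes:
  R → 6
  σ[h>=3](R) → 5
  R → 6
  γ[w; COUNT(*)→g](R) → 4
  ρ[h/g](γ[w; COUNT(*)→g](R)) → 4
  π[h,w](ρ[h/g](γ[w; COUNT(*)→g](R))) → 4
  (σ[h>=3](R) ∪ π[h,w](ρ[h/g](γ[w; COUNT(*)→g](R)))) → 9

== RESULT ==
h | w
1 | p
1 | q
1 | s
3 | t
3 | t
4 | t
8 | p
8 | s
9 | t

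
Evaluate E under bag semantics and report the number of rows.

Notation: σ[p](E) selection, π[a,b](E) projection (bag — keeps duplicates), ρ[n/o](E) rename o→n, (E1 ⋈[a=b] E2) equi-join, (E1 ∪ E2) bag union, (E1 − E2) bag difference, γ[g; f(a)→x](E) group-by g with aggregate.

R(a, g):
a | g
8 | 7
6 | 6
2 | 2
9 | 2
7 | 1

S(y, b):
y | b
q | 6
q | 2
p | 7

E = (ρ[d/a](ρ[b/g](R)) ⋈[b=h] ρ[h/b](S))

Subexpression sizes:
  R → 5
  ρ[b/g](R) → 5
  ρ[d/a](ρ[b/g](R)) → 5
  S → 3
  ρ[h/b](S) → 3
  (ρ[d/a](ρ[b/g](R)) ⋈[b=h] ρ[h/b](S)) → 4

|E| = 4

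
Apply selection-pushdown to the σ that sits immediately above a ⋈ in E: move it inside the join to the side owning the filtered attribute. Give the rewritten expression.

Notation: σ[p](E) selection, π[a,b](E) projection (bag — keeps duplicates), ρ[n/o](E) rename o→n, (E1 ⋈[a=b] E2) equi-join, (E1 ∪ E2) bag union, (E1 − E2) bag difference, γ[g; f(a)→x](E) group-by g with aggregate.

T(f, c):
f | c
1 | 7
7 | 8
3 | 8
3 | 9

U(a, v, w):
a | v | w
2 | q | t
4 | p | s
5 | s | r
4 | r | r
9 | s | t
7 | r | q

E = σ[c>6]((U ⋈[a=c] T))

σ filters on c, owned by the right side.
E' = (U ⋈[a=c] σ[c>6](T))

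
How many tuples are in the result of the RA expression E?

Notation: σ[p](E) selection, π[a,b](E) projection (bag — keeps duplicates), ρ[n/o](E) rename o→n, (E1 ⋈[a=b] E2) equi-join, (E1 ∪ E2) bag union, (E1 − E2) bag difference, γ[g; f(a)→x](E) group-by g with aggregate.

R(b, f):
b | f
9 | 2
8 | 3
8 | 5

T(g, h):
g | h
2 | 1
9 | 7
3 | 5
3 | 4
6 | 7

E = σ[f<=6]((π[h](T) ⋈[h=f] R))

Row counts bottom-up:
  T → 5
  π[h](T) → 5
  R → 3
  (π[h](T) ⋈[h=f] R) → 1
  σ[f<=6]((π[h](T) ⋈[h=f] R)) → 1

|E| = 1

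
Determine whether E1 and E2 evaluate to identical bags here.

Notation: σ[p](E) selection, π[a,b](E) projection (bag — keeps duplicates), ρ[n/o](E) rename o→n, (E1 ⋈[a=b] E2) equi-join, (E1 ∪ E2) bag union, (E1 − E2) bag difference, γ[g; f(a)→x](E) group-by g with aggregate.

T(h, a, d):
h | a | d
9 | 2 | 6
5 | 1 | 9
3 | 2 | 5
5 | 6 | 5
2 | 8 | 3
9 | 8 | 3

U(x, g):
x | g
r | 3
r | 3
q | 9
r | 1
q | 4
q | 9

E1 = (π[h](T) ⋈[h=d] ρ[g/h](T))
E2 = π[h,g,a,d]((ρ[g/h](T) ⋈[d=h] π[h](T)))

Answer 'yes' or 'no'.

E1 stepwise |·|:
  T → 6
  π[h](T) → 6
  T → 6
  ρ[g/h](T) → 6
  (π[h](T) ⋈[h=d] ρ[g/h](T)) → 8
E2 stepwise |·|:
  T → 6
  ρ[g/h](T) → 6
  T → 6
  π[h](T) → 6
  (ρ[g/h](T) ⋈[d=h] π[h](T)) → 8
  π[h,g,a,d]((ρ[g/h](T) ⋈[d=h] π[h](T))) → 8

E1 and E2 produce the same multiset:
h | g | a | d
3 | 2 | 8 | 3
3 | 9 | 8 | 3
5 | 3 | 2 | 5
5 | 3 | 2 | 5
5 | 5 | 6 | 5
5 | 5 | 6 | 5
9 | 5 | 1 | 9
9 | 5 | 1 | 9

yes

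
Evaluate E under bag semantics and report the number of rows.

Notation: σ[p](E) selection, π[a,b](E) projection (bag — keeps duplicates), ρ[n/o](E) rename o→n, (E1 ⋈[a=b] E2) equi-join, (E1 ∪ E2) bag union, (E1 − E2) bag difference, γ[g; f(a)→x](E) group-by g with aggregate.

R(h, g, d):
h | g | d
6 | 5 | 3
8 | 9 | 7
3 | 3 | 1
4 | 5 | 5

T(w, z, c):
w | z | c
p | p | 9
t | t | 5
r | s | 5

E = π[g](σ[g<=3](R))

Subexpression sizes:
  R → 4
  σ[g<=3](R) → 1
  π[g](σ[g<=3](R)) → 1

|E| = 1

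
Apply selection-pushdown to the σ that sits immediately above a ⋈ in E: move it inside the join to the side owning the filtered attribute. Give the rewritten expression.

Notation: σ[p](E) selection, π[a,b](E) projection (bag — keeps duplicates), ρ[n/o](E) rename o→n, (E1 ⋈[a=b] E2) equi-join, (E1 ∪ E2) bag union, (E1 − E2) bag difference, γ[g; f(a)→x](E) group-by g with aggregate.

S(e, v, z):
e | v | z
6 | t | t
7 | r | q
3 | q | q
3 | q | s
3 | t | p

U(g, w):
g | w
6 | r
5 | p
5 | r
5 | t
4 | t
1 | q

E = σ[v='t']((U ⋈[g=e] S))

σ filters on v, owned by the right side.
E' = (U ⋈[g=e] σ[v='t'](S))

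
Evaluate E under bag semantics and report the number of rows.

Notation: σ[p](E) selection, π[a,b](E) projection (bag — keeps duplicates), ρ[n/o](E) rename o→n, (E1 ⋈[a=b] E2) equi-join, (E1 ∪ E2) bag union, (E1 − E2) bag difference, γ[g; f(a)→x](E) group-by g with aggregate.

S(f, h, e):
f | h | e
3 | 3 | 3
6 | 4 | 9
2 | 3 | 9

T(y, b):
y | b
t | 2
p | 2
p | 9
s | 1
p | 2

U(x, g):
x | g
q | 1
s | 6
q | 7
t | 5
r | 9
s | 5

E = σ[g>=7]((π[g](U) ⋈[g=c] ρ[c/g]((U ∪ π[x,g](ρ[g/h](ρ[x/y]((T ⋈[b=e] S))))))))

Stepwise |·|:
  U → 6
  π[g](U) → 6
  U → 6
  T → 5
  S → 3
  (T ⋈[b=e] S) → 2
  ρ[x/y]((T ⋈[b=e] S)) → 2
  ρ[g/h](ρ[x/y]((T ⋈[b=e] S))) → 2
  π[x,g](ρ[g/h](ρ[x/y]((T ⋈[b=e] S)))) → 2
  (U ∪ π[x,g](ρ[g/h](ρ[x/y]((T ⋈[b=e] S))))) → 8
  ρ[c/g]((U ∪ π[x,g](ρ[g/h](ρ[x/y]((T ⋈[b=e] S)))))) → 8
  (π[g](U) ⋈[g=c] ρ[c/g]((U ∪ π[x,g](ρ[g/h](ρ[x/y]((T ⋈[b=e] S))))))) → 8
  σ[g>=7]((π[g](U) ⋈[g=c] ρ[c/g]((U ∪ π[x,g](ρ[g/h](ρ[x/y]((T ⋈[b=e] S)))))))) → 2

|E| = 2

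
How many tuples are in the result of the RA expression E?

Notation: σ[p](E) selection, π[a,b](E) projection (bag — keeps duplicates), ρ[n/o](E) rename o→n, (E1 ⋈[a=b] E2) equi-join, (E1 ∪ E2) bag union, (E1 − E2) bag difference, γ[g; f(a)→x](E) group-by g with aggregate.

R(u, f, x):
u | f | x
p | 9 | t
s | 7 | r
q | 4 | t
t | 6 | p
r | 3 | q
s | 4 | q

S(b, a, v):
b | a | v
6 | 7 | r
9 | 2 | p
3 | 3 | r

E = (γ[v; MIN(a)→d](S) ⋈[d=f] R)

Stepwise |·|:
  S → 3
  γ[v; MIN(a)→d](S) → 2
  R → 6
  (γ[v; MIN(a)→d](S) ⋈[d=f] R) → 1

|E| = 1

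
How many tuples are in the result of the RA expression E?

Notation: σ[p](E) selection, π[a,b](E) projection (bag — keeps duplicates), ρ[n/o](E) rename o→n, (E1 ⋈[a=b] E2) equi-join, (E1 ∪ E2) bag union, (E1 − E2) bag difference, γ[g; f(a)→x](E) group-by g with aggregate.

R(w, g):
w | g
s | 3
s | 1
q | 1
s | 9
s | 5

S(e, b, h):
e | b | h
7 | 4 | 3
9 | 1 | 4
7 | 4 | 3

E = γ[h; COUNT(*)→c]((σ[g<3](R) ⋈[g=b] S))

Stepwise |·|:
  R → 5
  σ[g<3](R) → 2
  S → 3
  (σ[g<3](R) ⋈[g=b] S) → 2
  γ[h; COUNT(*)→c]((σ[g<3](R) ⋈[g=b] S)) → 1

|E| = 1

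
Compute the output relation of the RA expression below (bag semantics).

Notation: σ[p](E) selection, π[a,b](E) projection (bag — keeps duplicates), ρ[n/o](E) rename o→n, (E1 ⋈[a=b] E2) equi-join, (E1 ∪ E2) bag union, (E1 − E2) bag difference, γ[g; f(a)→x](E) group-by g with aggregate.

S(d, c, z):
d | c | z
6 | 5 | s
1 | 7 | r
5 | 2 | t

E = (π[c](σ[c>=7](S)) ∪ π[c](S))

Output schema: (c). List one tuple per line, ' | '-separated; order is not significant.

Subexpression sizes:
  S → 3
  σ[c>=7](S) → 1
  π[c](σ[c>=7](S)) → 1
  S → 3
  π[c](S) → 3
  (π[c](σ[c>=7](S)) ∪ π[c](S)) → 4

== RESULT ==
c
2
5
7
7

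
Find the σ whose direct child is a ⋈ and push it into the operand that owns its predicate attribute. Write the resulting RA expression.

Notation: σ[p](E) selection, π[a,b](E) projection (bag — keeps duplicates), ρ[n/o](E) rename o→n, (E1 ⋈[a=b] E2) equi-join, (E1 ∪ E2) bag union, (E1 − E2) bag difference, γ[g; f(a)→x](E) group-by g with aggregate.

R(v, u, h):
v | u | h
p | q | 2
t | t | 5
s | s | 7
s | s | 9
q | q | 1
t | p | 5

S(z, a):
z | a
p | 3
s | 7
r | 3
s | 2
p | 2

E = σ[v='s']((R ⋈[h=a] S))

σ filters on v, owned by the left side.
E' = (σ[v='s'](R) ⋈[h=a] S)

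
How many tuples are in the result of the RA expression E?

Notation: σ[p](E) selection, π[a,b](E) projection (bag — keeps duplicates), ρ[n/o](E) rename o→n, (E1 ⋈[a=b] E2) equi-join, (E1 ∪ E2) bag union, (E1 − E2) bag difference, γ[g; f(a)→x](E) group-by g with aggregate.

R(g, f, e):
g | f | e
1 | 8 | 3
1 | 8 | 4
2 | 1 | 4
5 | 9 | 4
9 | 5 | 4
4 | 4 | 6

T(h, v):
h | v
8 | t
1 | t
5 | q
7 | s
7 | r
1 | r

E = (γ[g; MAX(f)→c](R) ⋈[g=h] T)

Per-node cardinality:
  R → 6
  γ[g; MAX(f)→c](R) → 5
  T → 6
  (γ[g; MAX(f)→c](R) ⋈[g=h] T) → 3

|E| = 3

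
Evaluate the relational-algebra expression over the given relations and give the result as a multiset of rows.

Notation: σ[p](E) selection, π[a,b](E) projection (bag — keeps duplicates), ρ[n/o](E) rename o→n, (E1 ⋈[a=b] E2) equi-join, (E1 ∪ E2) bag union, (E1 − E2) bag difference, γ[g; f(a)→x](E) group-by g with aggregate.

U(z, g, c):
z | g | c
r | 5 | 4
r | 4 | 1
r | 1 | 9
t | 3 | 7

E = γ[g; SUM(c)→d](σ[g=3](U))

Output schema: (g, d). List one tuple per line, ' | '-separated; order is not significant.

Per-node cardinality:
  U → 4
  σ[g=3](U) → 1
  γ[g; SUM(c)→d](σ[g=3](U)) → 1

== RESULT ==
g | d
3 | 7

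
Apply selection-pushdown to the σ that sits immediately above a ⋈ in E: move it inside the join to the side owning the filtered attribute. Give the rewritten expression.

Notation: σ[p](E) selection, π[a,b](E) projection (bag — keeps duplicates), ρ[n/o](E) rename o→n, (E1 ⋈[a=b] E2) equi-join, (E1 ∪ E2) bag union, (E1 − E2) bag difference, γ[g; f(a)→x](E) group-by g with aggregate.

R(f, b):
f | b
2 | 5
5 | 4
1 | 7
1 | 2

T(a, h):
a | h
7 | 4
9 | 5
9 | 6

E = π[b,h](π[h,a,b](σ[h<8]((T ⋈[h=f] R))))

σ filters on h, owned by the left side.
E' = π[b,h](π[h,a,b]((σ[h<8](T) ⋈[h=f] R)))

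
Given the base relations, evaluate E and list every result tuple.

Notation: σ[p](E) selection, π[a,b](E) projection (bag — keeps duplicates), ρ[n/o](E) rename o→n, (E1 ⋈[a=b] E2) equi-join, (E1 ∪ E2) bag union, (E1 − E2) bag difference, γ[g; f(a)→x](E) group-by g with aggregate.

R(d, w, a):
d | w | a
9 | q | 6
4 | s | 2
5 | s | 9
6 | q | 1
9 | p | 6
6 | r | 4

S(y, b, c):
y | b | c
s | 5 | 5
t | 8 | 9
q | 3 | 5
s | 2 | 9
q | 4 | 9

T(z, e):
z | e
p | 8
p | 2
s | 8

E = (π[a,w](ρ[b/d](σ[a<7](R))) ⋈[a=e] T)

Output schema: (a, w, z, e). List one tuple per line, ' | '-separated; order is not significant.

Subexpression sizes:
  R → 6
  σ[a<7](R) → 5
  ρ[b/d](σ[a<7](R)) → 5
  π[a,w](ρ[b/d](σ[a<7](R))) → 5
  T → 3
  (π[a,w](ρ[b/d](σ[a<7](R))) ⋈[a=e] T) → 1

== RESULT ==
a | w | z | e
2 | s | p | 2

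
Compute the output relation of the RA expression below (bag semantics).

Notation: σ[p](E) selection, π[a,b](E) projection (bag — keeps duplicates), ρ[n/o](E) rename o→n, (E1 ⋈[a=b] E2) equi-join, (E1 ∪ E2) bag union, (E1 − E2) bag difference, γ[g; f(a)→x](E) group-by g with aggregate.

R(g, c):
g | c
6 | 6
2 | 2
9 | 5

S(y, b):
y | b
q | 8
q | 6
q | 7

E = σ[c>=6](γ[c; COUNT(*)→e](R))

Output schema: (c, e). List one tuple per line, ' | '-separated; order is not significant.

Per-node cardinality:
  R → 3
  γ[c; COUNT(*)→e](R) → 3
  σ[c>=6](γ[c; COUNT(*)→e](R)) → 1

== RESULT ==
c | e
6 | 1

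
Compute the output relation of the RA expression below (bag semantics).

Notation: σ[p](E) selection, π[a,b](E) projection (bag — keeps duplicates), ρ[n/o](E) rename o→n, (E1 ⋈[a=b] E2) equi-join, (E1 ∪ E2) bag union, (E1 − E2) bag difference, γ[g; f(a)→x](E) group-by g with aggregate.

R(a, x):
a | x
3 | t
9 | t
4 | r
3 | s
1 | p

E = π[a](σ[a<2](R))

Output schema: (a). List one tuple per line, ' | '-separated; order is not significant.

Per-node cardinality:
  R → 5
  σ[a<2](R) → 1
  π[a](σ[a<2](R)) → 1

== RESULT ==
a
1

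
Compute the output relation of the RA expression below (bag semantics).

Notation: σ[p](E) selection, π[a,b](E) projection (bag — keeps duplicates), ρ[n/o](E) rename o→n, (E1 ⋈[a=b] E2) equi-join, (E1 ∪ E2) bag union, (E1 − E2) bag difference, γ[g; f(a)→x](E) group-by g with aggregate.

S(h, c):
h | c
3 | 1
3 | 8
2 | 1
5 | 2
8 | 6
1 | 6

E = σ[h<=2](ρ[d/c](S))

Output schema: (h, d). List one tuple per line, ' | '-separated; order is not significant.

Row counts bottom-up:
  S → 6
  ρ[d/c](S) → 6
  σ[h<=2](ρ[d/c](S)) → 2

== RESULT ==
h | d
1 | 6
2 | 1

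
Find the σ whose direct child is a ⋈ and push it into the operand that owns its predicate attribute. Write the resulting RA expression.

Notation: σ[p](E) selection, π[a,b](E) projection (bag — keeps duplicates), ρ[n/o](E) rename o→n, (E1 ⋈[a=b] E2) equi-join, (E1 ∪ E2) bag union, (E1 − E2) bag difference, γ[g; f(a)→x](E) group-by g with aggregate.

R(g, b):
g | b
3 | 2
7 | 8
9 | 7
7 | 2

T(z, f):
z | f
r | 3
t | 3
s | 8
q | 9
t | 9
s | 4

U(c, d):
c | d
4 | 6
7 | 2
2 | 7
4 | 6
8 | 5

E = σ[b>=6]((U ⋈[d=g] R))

σ filters on b, owned by the right side.
E' = (U ⋈[d=g] σ[b>=6](R))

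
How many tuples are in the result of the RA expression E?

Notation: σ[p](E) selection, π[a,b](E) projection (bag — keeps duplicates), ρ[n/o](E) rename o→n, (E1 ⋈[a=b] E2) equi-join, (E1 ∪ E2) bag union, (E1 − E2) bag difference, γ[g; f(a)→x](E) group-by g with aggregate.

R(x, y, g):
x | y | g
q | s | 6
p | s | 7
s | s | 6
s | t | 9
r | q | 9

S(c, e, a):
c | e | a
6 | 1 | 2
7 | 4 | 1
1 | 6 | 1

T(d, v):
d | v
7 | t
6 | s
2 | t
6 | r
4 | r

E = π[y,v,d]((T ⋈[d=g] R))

Subexpression sizes:
  T → 5
  R → 5
  (T ⋈[d=g] R) → 5
  π[y,v,d]((T ⋈[d=g] R)) → 5

|E| = 5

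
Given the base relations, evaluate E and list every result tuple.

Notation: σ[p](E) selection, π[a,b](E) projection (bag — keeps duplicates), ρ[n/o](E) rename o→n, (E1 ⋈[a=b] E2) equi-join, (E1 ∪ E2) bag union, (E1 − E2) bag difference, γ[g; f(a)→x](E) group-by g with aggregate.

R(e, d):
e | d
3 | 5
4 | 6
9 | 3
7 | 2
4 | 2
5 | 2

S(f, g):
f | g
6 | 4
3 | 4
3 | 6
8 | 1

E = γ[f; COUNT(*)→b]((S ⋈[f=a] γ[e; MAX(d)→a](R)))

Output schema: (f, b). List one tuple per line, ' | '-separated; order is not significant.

Row counts bottom-up:
  S → 4
  R → 6
  γ[e; MAX(d)→a](R) → 5
  (S ⋈[f=a] γ[e; MAX(d)→a](R)) → 3
  γ[f; COUNT(*)→b]((S ⋈[f=a] γ[e; MAX(d)→a](R))) → 2

== RESULT ==
f | b
3 | 2
6 | 1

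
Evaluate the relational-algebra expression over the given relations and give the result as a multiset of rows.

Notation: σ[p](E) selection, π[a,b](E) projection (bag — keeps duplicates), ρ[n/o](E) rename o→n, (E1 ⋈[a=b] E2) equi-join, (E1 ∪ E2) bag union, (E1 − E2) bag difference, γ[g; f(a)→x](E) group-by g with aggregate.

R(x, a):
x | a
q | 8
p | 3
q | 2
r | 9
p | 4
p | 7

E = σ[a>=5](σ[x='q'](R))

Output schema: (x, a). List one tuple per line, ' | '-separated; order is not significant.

Row counts bottom-up:
  R → 6
  σ[x='q'](R) → 2
  σ[a>=5](σ[x='q'](R)) → 1

== RESULT ==
x | a
q | 8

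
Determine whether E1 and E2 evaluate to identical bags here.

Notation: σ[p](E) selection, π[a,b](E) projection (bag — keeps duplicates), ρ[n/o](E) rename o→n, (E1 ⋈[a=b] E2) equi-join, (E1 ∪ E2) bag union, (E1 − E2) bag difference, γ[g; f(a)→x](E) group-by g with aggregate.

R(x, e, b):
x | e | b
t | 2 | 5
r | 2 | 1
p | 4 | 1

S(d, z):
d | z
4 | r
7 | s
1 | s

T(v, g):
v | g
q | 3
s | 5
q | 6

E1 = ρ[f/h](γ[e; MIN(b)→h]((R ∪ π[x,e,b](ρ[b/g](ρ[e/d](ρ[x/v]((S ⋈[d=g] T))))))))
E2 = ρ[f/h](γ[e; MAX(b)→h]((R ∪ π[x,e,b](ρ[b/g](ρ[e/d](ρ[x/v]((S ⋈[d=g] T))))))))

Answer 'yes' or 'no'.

E1 per-node cardinality:
  R → 3
  S → 3
  T → 3
  (S ⋈[d=g] T) → 0
  ρ[x/v]((S ⋈[d=g] T)) → 0
  ρ[e/d](ρ[x/v]((S ⋈[d=g] T))) → 0
  ρ[b/g](ρ[e/d](ρ[x/v]((S ⋈[d=g] T)))) → 0
  π[x,e,b](ρ[b/g](ρ[e/d](ρ[x/v]((S ⋈[d=g] T))))) → 0
  (R ∪ π[x,e,b](ρ[b/g](ρ[e/d](ρ[x/v]((S ⋈[d=g] T)))))) → 3
  γ[e; MIN(b)→h]((R ∪ π[x,e,b](ρ[b/g](ρ[e/d](ρ[x/v]((S ⋈[d=g] T))))))) → 2
  ρ[f/h](γ[e; MIN(b)→h]((R ∪ π[x,e,b](ρ[b/g](ρ[e/d](ρ[x/v]((S ⋈[d=g] T)))))))) → 2
E2 per-node cardinality:
  R → 3
  S → 3
  T → 3
  (S ⋈[d=g] T) → 0
  ρ[x/v]((S ⋈[d=g] T)) → 0
  ρ[e/d](ρ[x/v]((S ⋈[d=g] T))) → 0
  ρ[b/g](ρ[e/d](ρ[x/v]((S ⋈[d=g] T)))) → 0
  π[x,e,b](ρ[b/g](ρ[e/d](ρ[x/v]((S ⋈[d=g] T))))) → 0
  (R ∪ π[x,e,b](ρ[b/g](ρ[e/d](ρ[x/v]((S ⋈[d=g] T)))))) → 3
  γ[e; MAX(b)→h]((R ∪ π[x,e,b](ρ[b/g](ρ[e/d](ρ[x/v]((S ⋈[d=g] T))))))) → 2
  ρ[f/h](γ[e; MAX(b)→h]((R ∪ π[x,e,b](ρ[b/g](ρ[e/d](ρ[x/v]((S ⋈[d=g] T)))))))) → 2

E1 result:
e | f
2 | 1
4 | 1
E2 result:
e | f
2 | 5
4 | 1
Witness: (2, 5) appears 0× in E1 but 1× in E2.

no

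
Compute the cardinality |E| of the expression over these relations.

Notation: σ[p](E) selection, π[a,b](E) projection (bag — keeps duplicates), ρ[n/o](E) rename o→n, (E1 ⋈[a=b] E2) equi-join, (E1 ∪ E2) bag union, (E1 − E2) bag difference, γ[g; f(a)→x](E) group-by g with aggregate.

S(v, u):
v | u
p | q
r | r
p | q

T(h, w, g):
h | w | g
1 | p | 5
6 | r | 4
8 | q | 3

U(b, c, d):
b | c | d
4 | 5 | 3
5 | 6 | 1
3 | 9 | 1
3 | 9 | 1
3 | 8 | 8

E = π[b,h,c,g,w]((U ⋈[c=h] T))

Row counts bottom-up:
  U → 5
  T → 3
  (U ⋈[c=h] T) → 2
  π[b,h,c,g,w]((U ⋈[c=h] T)) → 2

|E| = 2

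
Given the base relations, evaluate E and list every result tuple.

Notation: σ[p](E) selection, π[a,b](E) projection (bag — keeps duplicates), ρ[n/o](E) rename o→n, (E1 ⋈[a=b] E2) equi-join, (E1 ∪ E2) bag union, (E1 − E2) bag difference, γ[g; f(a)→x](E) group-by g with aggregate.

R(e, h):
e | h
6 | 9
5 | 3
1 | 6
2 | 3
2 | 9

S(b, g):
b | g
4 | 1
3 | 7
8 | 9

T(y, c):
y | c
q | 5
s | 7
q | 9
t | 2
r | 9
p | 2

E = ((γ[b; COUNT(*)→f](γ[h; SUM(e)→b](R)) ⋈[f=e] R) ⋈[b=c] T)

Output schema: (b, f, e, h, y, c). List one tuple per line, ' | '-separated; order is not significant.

Row counts bottom-up:
  R → 5
  γ[h; SUM(e)→b](R) → 3
  γ[b; COUNT(*)→f](γ[h; SUM(e)→b](R)) → 3
  R → 5
  (γ[b; COUNT(*)→f](γ[h; SUM(e)→b](R)) ⋈[f=e] R) → 3
  T → 6
  ((γ[b; COUNT(*)→f](γ[h; SUM(e)→b](R)) ⋈[f=e] R) ⋈[b=c] T) → 1

== RESULT ==
b | f | e | h | y | c
7 | 1 | 1 | 6 | s | 7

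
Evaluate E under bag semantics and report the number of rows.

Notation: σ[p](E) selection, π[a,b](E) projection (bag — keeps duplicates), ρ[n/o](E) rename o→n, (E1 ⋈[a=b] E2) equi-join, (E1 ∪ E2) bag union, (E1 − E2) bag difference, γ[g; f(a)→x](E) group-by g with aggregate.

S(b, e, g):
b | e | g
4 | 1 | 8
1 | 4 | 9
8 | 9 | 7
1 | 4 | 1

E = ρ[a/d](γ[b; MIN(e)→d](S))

Per-node cardinality:
  S → 4
  γ[b; MIN(e)→d](S) → 3
  ρ[a/d](γ[b; MIN(e)→d](S)) → 3

|E| = 3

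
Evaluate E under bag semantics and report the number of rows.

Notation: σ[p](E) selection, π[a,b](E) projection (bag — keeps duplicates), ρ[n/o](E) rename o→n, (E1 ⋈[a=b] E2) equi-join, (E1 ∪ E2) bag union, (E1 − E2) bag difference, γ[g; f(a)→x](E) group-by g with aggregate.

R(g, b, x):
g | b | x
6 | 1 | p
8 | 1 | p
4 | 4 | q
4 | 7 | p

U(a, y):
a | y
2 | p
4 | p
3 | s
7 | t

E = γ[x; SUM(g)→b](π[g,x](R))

Per-node cardinality:
  R → 4
  π[g,x](R) → 4
  γ[x; SUM(g)→b](π[g,x](R)) → 2

|E| = 2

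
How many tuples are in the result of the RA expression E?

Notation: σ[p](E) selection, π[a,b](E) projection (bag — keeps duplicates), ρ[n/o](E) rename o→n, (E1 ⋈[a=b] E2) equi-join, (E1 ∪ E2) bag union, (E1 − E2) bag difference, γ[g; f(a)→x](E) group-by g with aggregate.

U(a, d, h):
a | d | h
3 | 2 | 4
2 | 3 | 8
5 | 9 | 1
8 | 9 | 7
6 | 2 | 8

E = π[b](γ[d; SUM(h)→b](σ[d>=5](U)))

Stepwise |·|:
  U → 5
  σ[d>=5](U) → 2
  γ[d; SUM(h)→b](σ[d>=5](U)) → 1
  π[b](γ[d; SUM(h)→b](σ[d>=5](U))) → 1

|E| = 1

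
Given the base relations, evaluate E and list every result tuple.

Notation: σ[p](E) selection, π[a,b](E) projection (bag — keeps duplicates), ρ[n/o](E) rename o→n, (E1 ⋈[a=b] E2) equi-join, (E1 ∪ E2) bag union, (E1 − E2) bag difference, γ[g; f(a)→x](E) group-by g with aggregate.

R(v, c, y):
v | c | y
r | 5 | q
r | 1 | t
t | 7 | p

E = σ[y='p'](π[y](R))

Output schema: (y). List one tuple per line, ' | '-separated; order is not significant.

Stepwise |·|:
  R → 3
  π[y](R) → 3
  σ[y='p'](π[y](R)) → 1

== RESULT ==
y
p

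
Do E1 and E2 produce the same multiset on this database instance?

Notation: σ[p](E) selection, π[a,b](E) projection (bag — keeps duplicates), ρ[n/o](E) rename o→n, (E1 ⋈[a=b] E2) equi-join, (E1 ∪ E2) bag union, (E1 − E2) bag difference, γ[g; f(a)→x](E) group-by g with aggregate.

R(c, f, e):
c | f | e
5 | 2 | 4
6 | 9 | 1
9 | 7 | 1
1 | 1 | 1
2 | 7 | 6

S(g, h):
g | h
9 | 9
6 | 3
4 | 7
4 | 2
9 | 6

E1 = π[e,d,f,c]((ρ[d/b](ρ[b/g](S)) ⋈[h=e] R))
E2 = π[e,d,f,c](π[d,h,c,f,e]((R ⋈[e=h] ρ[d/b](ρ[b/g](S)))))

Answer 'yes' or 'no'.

E1 stepwise |·|:
  S → 5
  ρ[b/g](S) → 5
  ρ[d/b](ρ[b/g](S)) → 5
  R → 5
  (ρ[d/b](ρ[b/g](S)) ⋈[h=e] R) → 1
  π[e,d,f,c]((ρ[d/b](ρ[b/g](S)) ⋈[h=e] R)) → 1
E2 stepwise |·|:
  R → 5
  S → 5
  ρ[b/g](S) → 5
  ρ[d/b](ρ[b/g](S)) → 5
  (R ⋈[e=h] ρ[d/b](ρ[b/g](S))) → 1
  π[d,h,c,f,e]((R ⋈[e=h] ρ[d/b](ρ[b/g](S)))) → 1
  π[e,d,f,c](π[d,h,c,f,e]((R ⋈[e=h] ρ[d/b](ρ[b/g](S))))) → 1

E1 and E2 produce the same multiset:
e | d | f | c
6 | 9 | 7 | 2

yes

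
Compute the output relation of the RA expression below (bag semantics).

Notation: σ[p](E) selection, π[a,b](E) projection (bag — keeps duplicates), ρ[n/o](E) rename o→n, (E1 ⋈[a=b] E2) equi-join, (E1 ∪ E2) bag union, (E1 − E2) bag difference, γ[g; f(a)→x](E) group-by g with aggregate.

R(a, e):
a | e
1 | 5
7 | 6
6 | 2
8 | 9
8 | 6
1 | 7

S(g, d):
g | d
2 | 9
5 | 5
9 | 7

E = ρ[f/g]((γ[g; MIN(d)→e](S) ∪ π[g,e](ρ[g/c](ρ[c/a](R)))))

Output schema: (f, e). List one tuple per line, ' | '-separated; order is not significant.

Subexpression sizes:
  S → 3
  γ[g; MIN(d)→e](S) → 3
  R → 6
  ρ[c/a](R) → 6
  ρ[g/c](ρ[c/a](R)) → 6
  π[g,e](ρ[g/c](ρ[c/a](R))) → 6
  (γ[g; MIN(d)→e](S) ∪ π[g,e](ρ[g/c](ρ[c/a](R)))) → 9
  ρ[f/g]((γ[g; MIN(d)→e](S) ∪ π[g,e](ρ[g/c](ρ[c/a](R))))) → 9

== RESULT ==
f | e
1 | 5
1 | 7
2 | 9
5 | 5
6 | 2
7 | 6
8 | 6
8 | 9
9 | 7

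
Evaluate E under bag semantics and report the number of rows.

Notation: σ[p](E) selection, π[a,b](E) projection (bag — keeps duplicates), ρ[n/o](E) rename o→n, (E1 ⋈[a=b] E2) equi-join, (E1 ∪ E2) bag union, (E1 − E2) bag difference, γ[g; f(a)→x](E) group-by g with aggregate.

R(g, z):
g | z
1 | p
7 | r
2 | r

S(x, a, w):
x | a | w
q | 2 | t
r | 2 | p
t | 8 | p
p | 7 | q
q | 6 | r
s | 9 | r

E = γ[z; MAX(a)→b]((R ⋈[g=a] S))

Stepwise |·|:
  R → 3
  S → 6
  (R ⋈[g=a] S) → 3
  γ[z; MAX(a)→b]((R ⋈[g=a] S)) → 1

|E| = 1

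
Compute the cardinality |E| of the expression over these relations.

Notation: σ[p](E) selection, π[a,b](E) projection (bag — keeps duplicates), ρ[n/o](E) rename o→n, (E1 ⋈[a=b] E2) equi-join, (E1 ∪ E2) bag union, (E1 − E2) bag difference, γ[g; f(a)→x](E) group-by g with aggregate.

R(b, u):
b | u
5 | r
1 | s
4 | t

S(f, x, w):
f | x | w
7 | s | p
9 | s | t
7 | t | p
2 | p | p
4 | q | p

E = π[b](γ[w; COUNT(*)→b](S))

Subexpression sizes:
  S → 5
  γ[w; COUNT(*)→b](S) → 2
  π[b](γ[w; COUNT(*)→b](S)) → 2

|E| = 2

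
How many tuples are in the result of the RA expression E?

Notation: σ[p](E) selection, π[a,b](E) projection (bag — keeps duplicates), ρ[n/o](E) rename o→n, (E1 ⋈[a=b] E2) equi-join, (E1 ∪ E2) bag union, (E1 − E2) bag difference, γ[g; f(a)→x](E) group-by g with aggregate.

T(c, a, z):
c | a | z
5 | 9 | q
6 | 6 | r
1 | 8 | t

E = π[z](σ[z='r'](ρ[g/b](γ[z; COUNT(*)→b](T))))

Stepwise |·|:
  T → 3
  γ[z; COUNT(*)→b](T) → 3
  ρ[g/b](γ[z; COUNT(*)→b](T)) → 3
  σ[z='r'](ρ[g/b](γ[z; COUNT(*)→b](T))) → 1
  π[z](σ[z='r'](ρ[g/b](γ[z; COUNT(*)→b](T)))) → 1

|E| = 1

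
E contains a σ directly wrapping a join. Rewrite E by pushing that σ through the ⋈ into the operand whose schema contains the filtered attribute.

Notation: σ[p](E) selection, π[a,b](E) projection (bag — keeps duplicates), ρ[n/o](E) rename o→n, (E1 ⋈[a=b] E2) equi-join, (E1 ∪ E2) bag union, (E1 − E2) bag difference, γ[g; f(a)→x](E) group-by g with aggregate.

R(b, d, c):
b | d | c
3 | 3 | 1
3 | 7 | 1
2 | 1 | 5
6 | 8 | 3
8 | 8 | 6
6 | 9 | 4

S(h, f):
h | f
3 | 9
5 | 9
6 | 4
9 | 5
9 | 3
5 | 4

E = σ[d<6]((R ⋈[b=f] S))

σ filters on d, owned by the left side.
E' = (σ[d<6](R) ⋈[b=f] S)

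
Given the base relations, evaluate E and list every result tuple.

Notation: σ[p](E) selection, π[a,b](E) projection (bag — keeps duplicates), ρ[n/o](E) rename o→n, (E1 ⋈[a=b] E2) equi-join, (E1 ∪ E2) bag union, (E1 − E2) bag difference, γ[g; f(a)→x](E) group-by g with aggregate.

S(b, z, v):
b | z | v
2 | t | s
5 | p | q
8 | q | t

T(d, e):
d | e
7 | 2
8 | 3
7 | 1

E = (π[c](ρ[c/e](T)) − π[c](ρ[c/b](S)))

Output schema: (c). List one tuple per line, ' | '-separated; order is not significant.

Per-node cardinality:
  T → 3
  ρ[c/e](T) → 3
  π[c](ρ[c/e](T)) → 3
  S → 3
  ρ[c/b](S) → 3
  π[c](ρ[c/b](S)) → 3
  (π[c](ρ[c/e](T)) − π[c](ρ[c/b](S))) → 2

== RESULT ==
c
1
3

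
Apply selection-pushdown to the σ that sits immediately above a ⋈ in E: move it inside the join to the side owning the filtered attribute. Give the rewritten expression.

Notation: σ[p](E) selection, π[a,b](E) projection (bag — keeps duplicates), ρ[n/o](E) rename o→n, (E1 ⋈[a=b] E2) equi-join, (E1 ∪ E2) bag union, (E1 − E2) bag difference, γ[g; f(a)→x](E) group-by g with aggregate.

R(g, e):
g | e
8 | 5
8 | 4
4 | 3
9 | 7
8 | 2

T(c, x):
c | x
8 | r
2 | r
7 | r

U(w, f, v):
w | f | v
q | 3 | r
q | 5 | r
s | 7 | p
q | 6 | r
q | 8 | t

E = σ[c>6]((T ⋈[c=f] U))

σ filters on c, owned by the left side.
E' = (σ[c>6](T) ⋈[c=f] U)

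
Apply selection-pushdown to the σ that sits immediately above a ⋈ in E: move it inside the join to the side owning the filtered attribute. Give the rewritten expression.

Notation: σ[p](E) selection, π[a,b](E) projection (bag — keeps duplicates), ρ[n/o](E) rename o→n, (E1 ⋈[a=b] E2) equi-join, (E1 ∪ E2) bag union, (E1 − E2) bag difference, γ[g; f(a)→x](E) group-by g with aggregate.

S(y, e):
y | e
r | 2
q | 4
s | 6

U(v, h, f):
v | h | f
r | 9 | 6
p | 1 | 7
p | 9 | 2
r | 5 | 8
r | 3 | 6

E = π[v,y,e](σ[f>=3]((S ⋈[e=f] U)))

σ filters on f, owned by the right side.
E' = π[v,y,e]((S ⋈[e=f] σ[f>=3](U)))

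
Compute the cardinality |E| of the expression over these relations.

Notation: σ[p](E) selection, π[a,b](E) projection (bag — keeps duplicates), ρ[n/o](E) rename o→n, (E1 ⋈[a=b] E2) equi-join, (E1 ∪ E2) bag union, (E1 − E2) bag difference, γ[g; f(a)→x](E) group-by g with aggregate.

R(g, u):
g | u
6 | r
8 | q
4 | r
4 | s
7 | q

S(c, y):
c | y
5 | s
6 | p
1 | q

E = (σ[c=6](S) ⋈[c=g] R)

Per-node cardinality:
  S → 3
  σ[c=6](S) → 1
  R → 5
  (σ[c=6](S) ⋈[c=g] R) → 1

|E| = 1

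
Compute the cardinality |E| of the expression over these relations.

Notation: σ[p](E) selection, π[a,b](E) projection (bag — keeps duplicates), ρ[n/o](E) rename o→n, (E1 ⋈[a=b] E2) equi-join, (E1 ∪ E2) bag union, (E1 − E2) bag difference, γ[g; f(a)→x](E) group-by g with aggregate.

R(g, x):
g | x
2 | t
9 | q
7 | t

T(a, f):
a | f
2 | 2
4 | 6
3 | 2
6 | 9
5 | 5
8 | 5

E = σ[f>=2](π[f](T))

Subexpression sizes:
  T → 6
  π[f](T) → 6
  σ[f>=2](π[f](T)) → 6

|E| = 6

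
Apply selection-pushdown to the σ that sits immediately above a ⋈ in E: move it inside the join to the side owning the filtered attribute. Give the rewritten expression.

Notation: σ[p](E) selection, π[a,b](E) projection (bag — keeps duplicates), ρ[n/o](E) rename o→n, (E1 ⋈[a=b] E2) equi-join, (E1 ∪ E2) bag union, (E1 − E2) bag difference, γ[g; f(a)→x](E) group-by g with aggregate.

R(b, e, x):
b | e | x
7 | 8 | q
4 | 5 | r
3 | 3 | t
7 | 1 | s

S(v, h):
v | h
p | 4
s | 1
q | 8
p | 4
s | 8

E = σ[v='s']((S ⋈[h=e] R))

σ filters on v, owned by the left side.
E' = (σ[v='s'](S) ⋈[h=e] R)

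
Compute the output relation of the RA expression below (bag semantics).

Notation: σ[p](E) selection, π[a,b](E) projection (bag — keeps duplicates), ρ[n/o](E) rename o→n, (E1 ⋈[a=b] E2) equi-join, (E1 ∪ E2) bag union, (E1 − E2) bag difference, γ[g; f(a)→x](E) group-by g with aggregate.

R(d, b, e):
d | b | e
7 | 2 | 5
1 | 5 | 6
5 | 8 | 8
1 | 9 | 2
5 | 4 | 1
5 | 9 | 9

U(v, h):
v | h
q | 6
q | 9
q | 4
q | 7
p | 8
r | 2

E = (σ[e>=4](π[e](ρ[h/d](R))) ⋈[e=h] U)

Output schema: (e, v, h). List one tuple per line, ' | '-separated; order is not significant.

Row counts bottom-up:
  R → 6
  ρ[h/d](R) → 6
  π[e](ρ[h/d](R)) → 6
  σ[e>=4](π[e](ρ[h/d](R))) → 4
  U → 6
  (σ[e>=4](π[e](ρ[h/d](R))) ⋈[e=h] U) → 3

== RESULT ==
e | v | h
6 | q | 6
8 | p | 8
9 | q | 9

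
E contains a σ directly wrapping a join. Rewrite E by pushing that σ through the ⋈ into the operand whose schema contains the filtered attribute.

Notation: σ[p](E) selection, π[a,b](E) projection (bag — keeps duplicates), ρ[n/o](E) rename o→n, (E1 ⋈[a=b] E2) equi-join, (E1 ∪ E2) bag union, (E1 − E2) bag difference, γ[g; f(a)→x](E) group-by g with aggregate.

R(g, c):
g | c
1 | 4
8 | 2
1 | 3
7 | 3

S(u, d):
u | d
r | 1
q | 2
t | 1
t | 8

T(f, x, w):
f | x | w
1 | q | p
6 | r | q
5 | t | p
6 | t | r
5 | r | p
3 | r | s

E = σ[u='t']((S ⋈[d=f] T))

σ filters on u, owned by the left side.
E' = (σ[u='t'](S) ⋈[d=f] T)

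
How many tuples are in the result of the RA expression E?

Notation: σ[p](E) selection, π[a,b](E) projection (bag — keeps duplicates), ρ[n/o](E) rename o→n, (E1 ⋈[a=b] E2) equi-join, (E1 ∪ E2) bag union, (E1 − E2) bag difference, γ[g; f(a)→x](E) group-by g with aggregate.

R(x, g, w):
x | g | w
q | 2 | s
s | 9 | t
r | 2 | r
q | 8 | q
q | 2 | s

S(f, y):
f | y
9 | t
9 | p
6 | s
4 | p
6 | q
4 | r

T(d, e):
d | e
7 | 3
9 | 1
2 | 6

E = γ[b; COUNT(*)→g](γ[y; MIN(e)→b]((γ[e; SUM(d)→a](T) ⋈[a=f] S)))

Subexpression sizes:
  T → 3
  γ[e; SUM(d)→a](T) → 3
  S → 6
  (γ[e; SUM(d)→a](T) ⋈[a=f] S) → 2
  γ[y; MIN(e)→b]((γ[e; SUM(d)→a](T) ⋈[a=f] S)) → 2
  γ[b; COUNT(*)→g](γ[y; MIN(e)→b]((γ[e; SUM(d)→a](T) ⋈[a=f] S))) → 1

|E| = 1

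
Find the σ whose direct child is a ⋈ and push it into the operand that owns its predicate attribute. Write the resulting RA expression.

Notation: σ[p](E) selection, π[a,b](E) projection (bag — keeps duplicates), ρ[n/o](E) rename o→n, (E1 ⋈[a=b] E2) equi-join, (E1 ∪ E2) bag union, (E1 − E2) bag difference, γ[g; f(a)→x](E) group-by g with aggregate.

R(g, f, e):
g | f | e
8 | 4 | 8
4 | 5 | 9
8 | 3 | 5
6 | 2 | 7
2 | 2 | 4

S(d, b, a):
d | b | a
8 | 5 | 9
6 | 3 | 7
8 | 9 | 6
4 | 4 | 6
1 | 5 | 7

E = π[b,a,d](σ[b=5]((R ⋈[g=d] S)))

σ filters on b, owned by the right side.
E' = π[b,a,d]((R ⋈[g=d] σ[b=5](S)))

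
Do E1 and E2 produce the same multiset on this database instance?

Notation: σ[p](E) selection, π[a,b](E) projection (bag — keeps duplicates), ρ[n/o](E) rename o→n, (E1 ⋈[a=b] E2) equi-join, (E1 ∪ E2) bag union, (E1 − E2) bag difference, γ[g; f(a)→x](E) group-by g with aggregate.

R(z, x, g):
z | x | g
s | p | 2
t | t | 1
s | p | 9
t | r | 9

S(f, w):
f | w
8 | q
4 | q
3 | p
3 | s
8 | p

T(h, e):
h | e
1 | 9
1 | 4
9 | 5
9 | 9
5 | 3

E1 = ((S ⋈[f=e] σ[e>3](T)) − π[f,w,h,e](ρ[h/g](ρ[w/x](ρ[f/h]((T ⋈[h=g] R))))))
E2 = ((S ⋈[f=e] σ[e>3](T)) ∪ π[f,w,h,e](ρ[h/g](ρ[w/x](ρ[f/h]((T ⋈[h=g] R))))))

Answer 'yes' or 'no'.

E1 row counts bottom-up:
  S → 5
  T → 5
  σ[e>3](T) → 4
  (S ⋈[f=e] σ[e>3](T)) → 1
  T → 5
  R → 4
  (T ⋈[h=g] R) → 6
  ρ[f/h]((T ⋈[h=g] R)) → 6
  ρ[w/x](ρ[f/h]((T ⋈[h=g] R))) → 6
  ρ[h/g](ρ[w/x](ρ[f/h]((T ⋈[h=g] R)))) → 6
  π[f,w,h,e](ρ[h/g](ρ[w/x](ρ[f/h]((T ⋈[h=g] R))))) → 6
  ((S ⋈[f=e] σ[e>3](T)) − π[f,w,h,e](ρ[h/g](ρ[w/x](ρ[f/h]((T ⋈[h=g] R)))))) → 1
E2 row counts bottom-up:
  S → 5
  T → 5
  σ[e>3](T) → 4
  (S ⋈[f=e] σ[e>3](T)) → 1
  T → 5
  R → 4
  (T ⋈[h=g] R) → 6
  ρ[f/h]((T ⋈[h=g] R)) → 6
  ρ[w/x](ρ[f/h]((T ⋈[h=g] R))) → 6
  ρ[h/g](ρ[w/x](ρ[f/h]((T ⋈[h=g] R)))) → 6
  π[f,w,h,e](ρ[h/g](ρ[w/x](ρ[f/h]((T ⋈[h=g] R))))) → 6
  ((S ⋈[f=e] σ[e>3](T)) ∪ π[f,w,h,e](ρ[h/g](ρ[w/x](ρ[f/h]((T ⋈[h=g] R)))))) → 7

E1 result:
f | w | h | e
4 | q | 1 | 4
E2 result:
f | w | h | e
1 | t | 1 | 4
1 | t | 1 | 9
4 | q | 1 | 4
9 | p | 9 | 5
9 | p | 9 | 9
9 | r | 9 | 5
9 | r | 9 | 9
Witness: (9, 'r', 9, 9) appears 0× in E1 but 1× in E2.

no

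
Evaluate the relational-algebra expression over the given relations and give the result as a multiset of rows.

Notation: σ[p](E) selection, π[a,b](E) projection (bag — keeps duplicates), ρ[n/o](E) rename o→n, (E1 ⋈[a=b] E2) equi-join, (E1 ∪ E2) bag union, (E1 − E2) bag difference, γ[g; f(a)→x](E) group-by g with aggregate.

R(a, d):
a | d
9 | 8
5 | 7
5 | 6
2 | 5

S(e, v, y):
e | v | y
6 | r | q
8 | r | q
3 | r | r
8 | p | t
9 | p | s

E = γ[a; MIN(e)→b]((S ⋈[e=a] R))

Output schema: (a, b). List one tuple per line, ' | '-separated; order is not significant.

Stepwise |·|:
  S → 5
  R → 4
  (S ⋈[e=a] R) → 1
  γ[a; MIN(e)→b]((S ⋈[e=a] R)) → 1

== RESULT ==
a | b
9 | 9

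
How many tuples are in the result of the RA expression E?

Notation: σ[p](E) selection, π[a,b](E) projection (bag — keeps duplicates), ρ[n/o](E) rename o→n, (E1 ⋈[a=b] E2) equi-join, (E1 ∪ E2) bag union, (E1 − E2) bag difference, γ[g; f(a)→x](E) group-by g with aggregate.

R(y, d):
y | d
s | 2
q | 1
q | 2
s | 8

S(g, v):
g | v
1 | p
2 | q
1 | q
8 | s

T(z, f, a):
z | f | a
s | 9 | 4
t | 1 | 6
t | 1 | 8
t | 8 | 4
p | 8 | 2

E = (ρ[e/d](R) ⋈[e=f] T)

Per-node cardinality:
  R → 4
  ρ[e/d](R) → 4
  T → 5
  (ρ[e/d](R) ⋈[e=f] T) → 4

|E| = 4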